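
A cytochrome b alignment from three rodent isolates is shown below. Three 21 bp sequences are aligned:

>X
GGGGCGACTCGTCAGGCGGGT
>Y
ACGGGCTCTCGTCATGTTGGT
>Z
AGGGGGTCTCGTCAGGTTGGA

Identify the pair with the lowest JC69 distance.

Y and Z

X–Y: 8/21 differ, p = 0.381, d = 0.532.
X–Z: 6/21 differ, p = 0.286, d = 0.360.
Y–Z: 4/21 differ, p = 0.190, d = 0.220.
The smallest distance is between Y and Z.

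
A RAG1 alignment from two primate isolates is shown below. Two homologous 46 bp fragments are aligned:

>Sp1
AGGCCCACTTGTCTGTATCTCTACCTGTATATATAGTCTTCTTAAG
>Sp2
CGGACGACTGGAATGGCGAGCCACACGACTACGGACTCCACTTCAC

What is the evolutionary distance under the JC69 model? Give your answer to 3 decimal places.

The sequences differ at 24 of 46 sites, so p = 24/46 ≈ 0.521739.
d = −(3/4) ln(1 − 4p/3) = −0.75 ln(1 − 0.695652) = −0.75 ln(0.304348)
  = −0.75 × (-1.189583) = 0.892187 substitutions/site.

0.892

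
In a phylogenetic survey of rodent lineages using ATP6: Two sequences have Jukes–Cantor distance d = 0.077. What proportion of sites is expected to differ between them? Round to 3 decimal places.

p = (3/4)(1 − e^(−4d/3)) = 0.75 × (1 − e^(-0.102667)) = 0.75 × (1 − 0.902427) = 0.073180.

0.073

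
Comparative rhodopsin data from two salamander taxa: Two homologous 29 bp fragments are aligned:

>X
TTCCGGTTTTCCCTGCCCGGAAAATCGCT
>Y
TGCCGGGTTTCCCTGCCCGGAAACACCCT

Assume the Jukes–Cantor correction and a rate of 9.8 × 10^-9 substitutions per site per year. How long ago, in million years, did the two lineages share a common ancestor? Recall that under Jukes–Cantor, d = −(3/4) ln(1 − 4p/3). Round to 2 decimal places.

The sequences differ at 5 of 29 sites (2, 7, 24, 25, 27), so p = 5/29 ≈ 0.172414.
d = −(3/4) ln(1 − 4p/3) = −0.75 ln(1 − 0.229885) = −0.75 ln(0.770115)
  = −0.75 × (-0.261215) = 0.195911 substitutions/site.
Under a molecular clock d = 2μt, so t = d/(2μ) = 0.195911 / (2 × 9.8 × 10^-9) = 10.00 million years.

10.00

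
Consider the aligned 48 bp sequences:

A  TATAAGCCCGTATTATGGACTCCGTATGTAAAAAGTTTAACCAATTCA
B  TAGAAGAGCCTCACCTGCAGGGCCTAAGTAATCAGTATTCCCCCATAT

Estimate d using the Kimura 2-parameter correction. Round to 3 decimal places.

1.162

Of 48 sites, 1 differences are transitions and 23 are transversions, so P = 1/48 ≈ 0.020833 and Q = 23/48 ≈ 0.479167.
Under the Kimura two-parameter model, d = −½ ln(1 − 2P − Q) − ¼ ln(1 − 2Q).
1 − 2P − Q = 0.479167, giving −½ ln(0.479167) = 0.367853.
1 − 2Q = 0.041666, giving −¼ ln(0.041666) = 0.794517.
d = 0.367853 + 0.794517 = 1.162370.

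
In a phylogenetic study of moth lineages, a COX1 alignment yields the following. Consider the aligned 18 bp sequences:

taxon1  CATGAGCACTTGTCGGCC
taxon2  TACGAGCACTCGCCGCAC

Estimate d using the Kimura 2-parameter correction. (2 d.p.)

0.47

Of 18 sites, 4 differences are transitions and 2 are transversions, so P = 4/18 ≈ 0.222222 and Q = 2/18 ≈ 0.111111.
Under the Kimura two-parameter model, d = −½ ln(1 − 2P − Q) − ¼ ln(1 − 2Q).
1 − 2P − Q = 0.444445, giving −½ ln(0.444445) = 0.405464.
1 − 2Q = 0.777778, giving −¼ ln(0.777778) = 0.062829.
d = 0.405464 + 0.062829 = 0.468293.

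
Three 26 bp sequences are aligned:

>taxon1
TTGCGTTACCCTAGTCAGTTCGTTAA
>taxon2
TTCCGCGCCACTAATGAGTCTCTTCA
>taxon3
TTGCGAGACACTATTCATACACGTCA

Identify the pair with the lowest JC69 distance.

taxon1–taxon2: 11/26 differ, p = 0.423, d = 0.623.
taxon1–taxon3: 11/26 differ, p = 0.423, d = 0.623.
taxon2–taxon3: 9/26 differ, p = 0.346, d = 0.464.
The smallest distance is between taxon2 and taxon3.

taxon2 and taxon3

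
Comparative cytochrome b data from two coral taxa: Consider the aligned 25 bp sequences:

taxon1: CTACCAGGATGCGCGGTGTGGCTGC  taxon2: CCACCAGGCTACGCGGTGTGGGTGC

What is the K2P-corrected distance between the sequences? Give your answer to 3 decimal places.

0.181

Of 25 sites, 2 differences are transitions and 2 are transversions, so P = 2/25 = 0.08 and Q = 2/25 = 0.08.
Under the Kimura two-parameter model, d = −½ ln(1 − 2P − Q) − ¼ ln(1 − 2Q).
1 − 2P − Q = 0.76, giving −½ ln(0.76) = 0.137218.
1 − 2Q = 0.84, giving −¼ ln(0.84) = 0.043588.
d = 0.137218 + 0.043588 = 0.180806.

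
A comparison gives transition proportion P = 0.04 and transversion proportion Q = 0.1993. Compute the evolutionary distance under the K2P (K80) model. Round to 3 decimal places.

0.291

Under the Kimura two-parameter model, d = −½ ln(1 − 2P − Q) − ¼ ln(1 − 2Q).
1 − 2P − Q = 0.7207, giving −½ ln(0.7207) = 0.163766.
1 − 2Q = 0.6014, giving −¼ ln(0.6014) = 0.127124.
d = 0.163766 + 0.127124 = 0.290890.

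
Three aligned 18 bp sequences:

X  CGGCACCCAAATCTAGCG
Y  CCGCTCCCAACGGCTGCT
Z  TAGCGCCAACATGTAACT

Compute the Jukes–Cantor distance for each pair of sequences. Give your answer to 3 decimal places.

d(X,Y) = 0.673, d(X,Z) = 0.673, d(Y,Z) = 1.012

X–Y: 8/18 sites differ → p ≈ 0.444444, d = −0.75 ln(1 − 0.592592) = 0.673455 ≈ 0.673.
X–Z: 8/18 sites differ → p ≈ 0.444444, d = −0.75 ln(1 − 0.592592) = 0.673455 ≈ 0.673.
Y–Z: 10/18 sites differ → p ≈ 0.555556, d = −0.75 ln(1 − 0.740741) = 1.012446 ≈ 1.012.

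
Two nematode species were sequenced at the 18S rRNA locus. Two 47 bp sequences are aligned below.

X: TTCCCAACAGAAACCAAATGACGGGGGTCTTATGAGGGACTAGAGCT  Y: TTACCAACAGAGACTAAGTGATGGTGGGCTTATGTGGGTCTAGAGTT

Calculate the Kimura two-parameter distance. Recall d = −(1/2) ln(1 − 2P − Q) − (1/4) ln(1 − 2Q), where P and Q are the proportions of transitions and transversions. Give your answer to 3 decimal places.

Of 47 sites, 5 differences are transitions and 5 are transversions, so P = 5/47 ≈ 0.106383 and Q = 5/47 ≈ 0.106383.
Under the Kimura two-parameter model, d = −½ ln(1 − 2P − Q) − ¼ ln(1 − 2Q).
1 − 2P − Q = 0.680851, giving −½ ln(0.680851) = 0.192206.
1 − 2Q = 0.787234, giving −¼ ln(0.787234) = 0.059807.
d = 0.192206 + 0.059807 = 0.252013.

0.252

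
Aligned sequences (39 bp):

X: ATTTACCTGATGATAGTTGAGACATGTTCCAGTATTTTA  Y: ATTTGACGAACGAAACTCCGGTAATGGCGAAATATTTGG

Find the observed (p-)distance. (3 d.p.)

0.487

The sequences differ at 19 of 39 positions.
p = 19/39 = 0.487179… ≈ 0.487 (to 3 d.p.).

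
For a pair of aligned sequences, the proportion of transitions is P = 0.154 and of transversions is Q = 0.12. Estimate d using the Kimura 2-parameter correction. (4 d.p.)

0.3479

Under the Kimura two-parameter model, d = −½ ln(1 − 2P − Q) − ¼ ln(1 − 2Q).
1 − 2P − Q = 0.572, giving −½ ln(0.572) = 0.279308.
1 − 2Q = 0.76, giving −¼ ln(0.76) = 0.068609.
d = 0.279308 + 0.068609 = 0.347917.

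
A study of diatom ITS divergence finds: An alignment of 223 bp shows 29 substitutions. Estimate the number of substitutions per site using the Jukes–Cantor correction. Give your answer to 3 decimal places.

p = 29/223 ≈ 0.130045.
d = −(3/4) ln(1 − 4p/3) = −0.75 ln(1 − 0.173393) = −0.75 ln(0.826607)
  = −0.75 × (-0.190426) = 0.142820 substitutions/site.

0.143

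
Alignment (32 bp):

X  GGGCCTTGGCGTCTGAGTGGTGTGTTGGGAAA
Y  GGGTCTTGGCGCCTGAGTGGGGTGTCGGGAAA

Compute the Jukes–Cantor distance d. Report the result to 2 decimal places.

The sequences differ at 4 of 32 sites (4, 12, 21, 26), so p = 4/32 = 0.125.
d = −(3/4) ln(1 − 4p/3) = −0.75 ln(1 − 0.166667) = −0.75 ln(0.833333)
  = −0.75 × (-0.182322) = 0.136742 substitutions/site.

0.14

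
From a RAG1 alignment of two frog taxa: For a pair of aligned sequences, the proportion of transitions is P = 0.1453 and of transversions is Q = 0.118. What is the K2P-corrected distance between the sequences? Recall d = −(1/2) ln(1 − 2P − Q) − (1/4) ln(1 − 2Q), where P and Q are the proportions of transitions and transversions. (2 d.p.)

Under the Kimura two-parameter model, d = −½ ln(1 − 2P − Q) − ¼ ln(1 − 2Q).
1 − 2P − Q = 0.5914, giving −½ ln(0.5914) = 0.262631.
1 − 2Q = 0.764, giving −¼ ln(0.764) = 0.067297.
d = 0.262631 + 0.067297 = 0.329928.

0.33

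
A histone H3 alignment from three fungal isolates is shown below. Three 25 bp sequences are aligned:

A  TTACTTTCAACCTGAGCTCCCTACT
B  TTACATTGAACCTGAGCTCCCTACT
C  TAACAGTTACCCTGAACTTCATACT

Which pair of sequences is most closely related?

A and B

A–B: 2/25 differ, p = 0.080, d = 0.085.
A–C: 8/25 differ, p = 0.320, d = 0.417.
B–C: 7/25 differ, p = 0.280, d = 0.351.
The smallest distance is between A and B.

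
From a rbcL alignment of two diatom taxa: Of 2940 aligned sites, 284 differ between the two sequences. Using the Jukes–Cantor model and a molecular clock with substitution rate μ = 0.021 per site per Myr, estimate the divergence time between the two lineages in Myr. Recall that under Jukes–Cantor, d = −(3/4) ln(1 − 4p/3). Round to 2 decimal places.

2.46

p = 284/2940 ≈ 0.096599.
d = −(3/4) ln(1 − 4p/3) = −0.75 ln(1 − 0.128799) = −0.75 ln(0.871201)
  = −0.75 × (-0.137883) = 0.103412 substitutions/site.
Under a molecular clock d = 2μt, so t = d/(2μ) = 0.103412 / (2 × 0.021) = 2.46 Myr.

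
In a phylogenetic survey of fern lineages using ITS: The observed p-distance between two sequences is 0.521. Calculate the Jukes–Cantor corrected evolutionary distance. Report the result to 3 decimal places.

d = −(3/4) ln(1 − 4p/3) = −0.75 ln(1 − 0.694667) = −0.75 ln(0.305333)
  = −0.75 × (-1.186352) = 0.889764 substitutions/site.

0.890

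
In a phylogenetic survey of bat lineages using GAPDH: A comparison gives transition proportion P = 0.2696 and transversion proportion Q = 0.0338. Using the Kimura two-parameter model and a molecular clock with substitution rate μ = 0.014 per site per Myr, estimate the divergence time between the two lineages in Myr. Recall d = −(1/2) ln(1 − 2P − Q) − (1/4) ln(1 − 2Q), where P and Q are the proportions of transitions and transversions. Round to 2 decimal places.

15.82

Under the Kimura two-parameter model, d = −½ ln(1 − 2P − Q) − ¼ ln(1 − 2Q).
1 − 2P − Q = 0.427, giving −½ ln(0.427) = 0.425486.
1 − 2Q = 0.9324, giving −¼ ln(0.9324) = 0.017498.
d = 0.425486 + 0.017498 = 0.442984.
Under a molecular clock d = 2μt, so t = d/(2μ) = 0.442984 / (2 × 0.014) = 15.82 Myr.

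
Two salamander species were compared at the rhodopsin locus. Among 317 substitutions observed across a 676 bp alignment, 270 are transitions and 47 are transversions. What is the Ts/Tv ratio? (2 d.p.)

R = 270/47 = 5.744680… ≈ 5.74 (to 2 d.p.).

5.74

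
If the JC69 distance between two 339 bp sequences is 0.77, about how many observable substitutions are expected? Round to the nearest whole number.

163

Invert JC69: p = (3/4)(1 − e^(−4d/3)) = 0.75 × (1 − e^(-1.026667)) = 0.75 × (1 − 0.358199) = 0.481351.
Expected differing sites = pL ≈ 0.481351 × 339 = 163.177989 ≈ 163.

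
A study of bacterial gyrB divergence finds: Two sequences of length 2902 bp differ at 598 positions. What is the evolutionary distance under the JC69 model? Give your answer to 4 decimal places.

p = 598/2902 ≈ 0.206065.
d = −(3/4) ln(1 − 4p/3) = −0.75 ln(1 − 0.274753) = −0.75 ln(0.725247)
  = −0.75 × (-0.321243) = 0.240932 substitutions/site.

0.2409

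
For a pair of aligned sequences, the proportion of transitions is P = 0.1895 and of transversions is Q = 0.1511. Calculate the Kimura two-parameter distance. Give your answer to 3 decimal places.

0.468

Under the Kimura two-parameter model, d = −½ ln(1 − 2P − Q) − ¼ ln(1 − 2Q).
1 − 2P − Q = 0.4699, giving −½ ln(0.4699) = 0.377618.
1 − 2Q = 0.6978, giving −¼ ln(0.6978) = 0.089956.
d = 0.377618 + 0.089956 = 0.467574.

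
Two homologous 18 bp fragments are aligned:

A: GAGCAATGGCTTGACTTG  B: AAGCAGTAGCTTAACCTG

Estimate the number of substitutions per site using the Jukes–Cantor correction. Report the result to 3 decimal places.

0.347

The sequences differ at 5 of 18 sites (1, 6, 8, 13, 16), so p = 5/18 ≈ 0.277778.
d = −(3/4) ln(1 − 4p/3) = −0.75 ln(1 − 0.370371) = −0.75 ln(0.629629)
  = −0.75 × (-0.462625) = 0.346969 substitutions/site.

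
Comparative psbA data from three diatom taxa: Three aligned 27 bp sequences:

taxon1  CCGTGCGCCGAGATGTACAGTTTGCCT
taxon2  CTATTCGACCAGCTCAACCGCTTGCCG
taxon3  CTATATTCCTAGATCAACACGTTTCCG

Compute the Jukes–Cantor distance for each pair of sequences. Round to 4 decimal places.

d(taxon1,taxon2) = 0.5876, d(taxon1,taxon3) = 0.6735, d(taxon2,taxon3) = 0.5107

taxon1–taxon2: 11/27 sites differ → p ≈ 0.407407, d = −0.75 ln(1 − 0.543209) = 0.587647 ≈ 0.5876.
taxon1–taxon3: 12/27 sites differ → p ≈ 0.444444, d = −0.75 ln(1 − 0.592592) = 0.673455 ≈ 0.6735.
taxon2–taxon3: 10/27 sites differ → p ≈ 0.37037, d = −0.75 ln(1 − 0.493827) = 0.510658 ≈ 0.5107.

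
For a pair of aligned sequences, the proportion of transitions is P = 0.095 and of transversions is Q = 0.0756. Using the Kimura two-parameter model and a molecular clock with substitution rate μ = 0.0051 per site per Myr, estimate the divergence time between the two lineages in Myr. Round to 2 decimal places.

Under the Kimura two-parameter model, d = −½ ln(1 − 2P − Q) − ¼ ln(1 − 2Q).
1 − 2P − Q = 0.7344, giving −½ ln(0.7344) = 0.154351.
1 − 2Q = 0.8488, giving −¼ ln(0.8488) = 0.040983.
d = 0.154351 + 0.040983 = 0.195334.
Under a molecular clock d = 2μt, so t = d/(2μ) = 0.195334 / (2 × 0.0051) = 19.15 Myr.

19.15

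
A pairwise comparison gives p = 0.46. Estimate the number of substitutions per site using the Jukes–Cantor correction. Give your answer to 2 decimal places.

0.71

d = −(3/4) ln(1 − 4p/3) = −0.75 ln(1 − 0.613333) = −0.75 ln(0.386667)
  = −0.75 × (-0.950191) = 0.712643 substitutions/site.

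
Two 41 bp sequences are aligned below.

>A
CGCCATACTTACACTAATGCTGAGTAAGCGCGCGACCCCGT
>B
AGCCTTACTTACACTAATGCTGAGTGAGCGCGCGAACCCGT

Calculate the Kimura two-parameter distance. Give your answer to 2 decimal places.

Of 41 sites, 1 differences are transitions and 3 are transversions, so P = 1/41 ≈ 0.02439 and Q = 3/41 ≈ 0.073171.
Under the Kimura two-parameter model, d = −½ ln(1 − 2P − Q) − ¼ ln(1 − 2Q).
1 − 2P − Q = 0.878049, giving −½ ln(0.878049) = 0.065026.
1 − 2Q = 0.853658, giving −¼ ln(0.853658) = 0.039556.
d = 0.065026 + 0.039556 = 0.104582.

0.10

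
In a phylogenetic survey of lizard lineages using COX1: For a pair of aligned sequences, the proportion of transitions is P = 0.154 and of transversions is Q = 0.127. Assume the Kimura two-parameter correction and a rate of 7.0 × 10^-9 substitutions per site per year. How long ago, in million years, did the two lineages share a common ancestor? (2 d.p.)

Under the Kimura two-parameter model, d = −½ ln(1 − 2P − Q) − ¼ ln(1 − 2Q).
1 − 2P − Q = 0.565, giving −½ ln(0.565) = 0.285465.
1 − 2Q = 0.746, giving −¼ ln(0.746) = 0.073257.
d = 0.285465 + 0.073257 = 0.358722.
Under a molecular clock d = 2μt, so t = d/(2μ) = 0.358722 / (2 × 7.0 × 10^-9) = 25.62 million years.

25.62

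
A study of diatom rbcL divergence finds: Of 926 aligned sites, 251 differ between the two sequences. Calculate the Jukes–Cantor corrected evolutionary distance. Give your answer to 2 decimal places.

0.34

p = 251/926 ≈ 0.271058.
d = −(3/4) ln(1 − 4p/3) = −0.75 ln(1 − 0.361411) = −0.75 ln(0.638589)
  = −0.75 × (-0.448494) = 0.336371 substitutions/site.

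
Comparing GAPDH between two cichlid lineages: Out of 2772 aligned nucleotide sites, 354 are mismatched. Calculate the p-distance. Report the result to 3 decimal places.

p = 354/2772 = 0.127705… ≈ 0.128 (to 3 d.p.).

0.128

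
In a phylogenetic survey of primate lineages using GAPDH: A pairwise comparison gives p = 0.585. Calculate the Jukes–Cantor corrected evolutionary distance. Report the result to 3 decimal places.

d = −(3/4) ln(1 − 4p/3) = −0.75 ln(1 − 0.78) = −0.75 ln(0.22)
  = −0.75 × (-1.514128) = 1.135596 substitutions/site.

1.136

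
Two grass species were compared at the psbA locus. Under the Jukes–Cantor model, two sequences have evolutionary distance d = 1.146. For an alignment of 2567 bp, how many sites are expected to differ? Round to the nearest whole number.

Invert JC69: p = (3/4)(1 − e^(−4d/3)) = 0.75 × (1 − e^(-1.528)) = 0.75 × (1 − 0.216969) = 0.587273.
Expected differing sites = pL ≈ 0.587273 × 2567 = 1507.529791 ≈ 1508.

1508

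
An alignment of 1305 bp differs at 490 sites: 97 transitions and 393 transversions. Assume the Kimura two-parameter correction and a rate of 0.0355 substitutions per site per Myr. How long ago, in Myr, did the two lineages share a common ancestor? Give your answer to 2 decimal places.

P = 97/1305 ≈ 0.07433 and Q = 393/1305 ≈ 0.301149.
Under the Kimura two-parameter model, d = −½ ln(1 − 2P − Q) − ¼ ln(1 − 2Q).
1 − 2P − Q = 0.550191, giving −½ ln(0.550191) = 0.298745.
1 − 2Q = 0.397702, giving −¼ ln(0.397702) = 0.230513.
d = 0.298745 + 0.230513 = 0.529258.
Under a molecular clock d = 2μt, so t = d/(2μ) = 0.529258 / (2 × 0.0355) = 7.45 Myr.

7.45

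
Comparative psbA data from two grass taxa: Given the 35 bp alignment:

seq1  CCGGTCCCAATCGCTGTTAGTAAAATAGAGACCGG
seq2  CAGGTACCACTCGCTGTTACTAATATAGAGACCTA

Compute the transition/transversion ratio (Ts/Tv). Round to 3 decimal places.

0.167

Transitions are A↔G and C↔T; transversions are all other mismatches.
Transitions: 1. Transversions: 6.
R = 1/6 = 0.166666… ≈ 0.167 (to 3 d.p.).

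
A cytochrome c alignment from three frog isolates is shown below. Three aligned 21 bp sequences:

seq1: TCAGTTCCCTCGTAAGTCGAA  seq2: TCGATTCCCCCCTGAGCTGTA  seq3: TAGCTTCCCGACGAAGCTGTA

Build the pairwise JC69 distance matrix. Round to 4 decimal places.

d(seq1,seq2) = 0.5319, d(seq1,seq3) = 0.7557, d(seq2,seq3) = 0.3597

seq1–seq2: 8/21 sites differ → p ≈ 0.380952, d = −0.75 ln(1 − 0.507936) = 0.531860 ≈ 0.5319.
seq1–seq3: 10/21 sites differ → p ≈ 0.47619, d = −0.75 ln(1 − 0.63492) = 0.755729 ≈ 0.7557.
seq2–seq3: 6/21 sites differ → p ≈ 0.285714, d = −0.75 ln(1 − 0.380952) = 0.359679 ≈ 0.3597.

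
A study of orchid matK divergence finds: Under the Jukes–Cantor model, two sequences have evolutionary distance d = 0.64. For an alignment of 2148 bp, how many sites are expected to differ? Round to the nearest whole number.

Invert JC69: p = (3/4)(1 − e^(−4d/3)) = 0.75 × (1 − e^(-0.853333)) = 0.75 × (1 − 0.425993) = 0.430505.
Expected differing sites = pL ≈ 0.430505 × 2148 = 924.72474 ≈ 925.

925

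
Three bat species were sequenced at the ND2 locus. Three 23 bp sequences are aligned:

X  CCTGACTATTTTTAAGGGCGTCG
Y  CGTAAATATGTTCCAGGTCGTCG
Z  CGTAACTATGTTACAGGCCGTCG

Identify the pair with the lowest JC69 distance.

Y and Z

X–Y: 7/23 differ, p = 0.304, d = 0.390.
X–Z: 6/23 differ, p = 0.261, d = 0.321.
Y–Z: 3/23 differ, p = 0.130, d = 0.143.
The smallest distance is between Y and Z.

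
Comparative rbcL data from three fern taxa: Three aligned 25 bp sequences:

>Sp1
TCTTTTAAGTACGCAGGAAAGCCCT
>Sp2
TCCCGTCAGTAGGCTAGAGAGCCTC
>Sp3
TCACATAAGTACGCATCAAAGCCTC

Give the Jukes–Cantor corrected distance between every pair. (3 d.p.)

d(Sp1,Sp2) = 0.572, d(Sp1,Sp3) = 0.351, d(Sp2,Sp3) = 0.417

Sp1–Sp2: 10/25 sites differ → p = 0.4, d = −0.75 ln(1 − 0.533333) = 0.571605 ≈ 0.572.
Sp1–Sp3: 7/25 sites differ → p = 0.28, d = −0.75 ln(1 − 0.373333) = 0.350505 ≈ 0.351.
Sp2–Sp3: 8/25 sites differ → p = 0.32, d = −0.75 ln(1 − 0.426667) = 0.417216 ≈ 0.417.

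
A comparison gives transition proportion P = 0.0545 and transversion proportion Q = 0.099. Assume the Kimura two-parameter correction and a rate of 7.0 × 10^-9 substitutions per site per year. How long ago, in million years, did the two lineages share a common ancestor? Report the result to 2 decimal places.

Under the Kimura two-parameter model, d = −½ ln(1 − 2P − Q) − ¼ ln(1 − 2Q).
1 − 2P − Q = 0.792, giving −½ ln(0.792) = 0.116597.
1 − 2Q = 0.802, giving −¼ ln(0.802) = 0.055162.
d = 0.116597 + 0.055162 = 0.171759.
Under a molecular clock d = 2μt, so t = d/(2μ) = 0.171759 / (2 × 7.0 × 10^-9) = 12.27 million years.

12.27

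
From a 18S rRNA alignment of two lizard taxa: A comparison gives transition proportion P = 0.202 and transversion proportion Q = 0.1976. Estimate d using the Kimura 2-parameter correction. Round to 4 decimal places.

Under the Kimura two-parameter model, d = −½ ln(1 − 2P − Q) − ¼ ln(1 − 2Q).
1 − 2P − Q = 0.3984, giving −½ ln(0.3984) = 0.460149.
1 − 2Q = 0.6048, giving −¼ ln(0.6048) = 0.125714.
d = 0.460149 + 0.125714 = 0.585863.

0.5859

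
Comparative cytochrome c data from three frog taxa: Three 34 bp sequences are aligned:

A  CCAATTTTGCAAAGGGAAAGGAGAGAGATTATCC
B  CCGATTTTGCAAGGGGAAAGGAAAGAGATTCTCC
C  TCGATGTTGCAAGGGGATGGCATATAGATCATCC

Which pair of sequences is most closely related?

A–B: 4/34 differ, p = 0.118, d = 0.128.
A–C: 10/34 differ, p = 0.294, d = 0.373.
B–C: 9/34 differ, p = 0.265, d = 0.326.
The smallest distance is between A and B.

A and B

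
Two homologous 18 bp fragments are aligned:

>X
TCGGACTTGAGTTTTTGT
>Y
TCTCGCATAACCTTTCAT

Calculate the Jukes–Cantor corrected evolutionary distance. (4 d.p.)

The sequences differ at 9 of 18 sites (3, 4, 5, 7, 9, 11, 12, 16, 17), so p = 9/18 = 0.5.
d = −(3/4) ln(1 − 4p/3) = −0.75 ln(1 − 0.666667) = −0.75 ln(0.333333)
  = −0.75 × (-1.098613) = 0.823960 substitutions/site.

0.8240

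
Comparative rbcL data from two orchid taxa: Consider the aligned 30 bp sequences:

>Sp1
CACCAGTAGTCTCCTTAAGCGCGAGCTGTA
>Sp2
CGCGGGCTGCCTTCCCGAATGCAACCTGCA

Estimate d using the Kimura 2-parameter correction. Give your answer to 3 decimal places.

1.207

Of 30 sites, 12 differences are transitions and 3 are transversions, so P = 12/30 = 0.4 and Q = 3/30 = 0.1.
Under the Kimura two-parameter model, d = −½ ln(1 − 2P − Q) − ¼ ln(1 − 2Q).
1 − 2P − Q = 0.1, giving −½ ln(0.1) = 1.151293.
1 − 2Q = 0.8, giving −¼ ln(0.8) = 0.055786.
d = 1.151293 + 0.055786 = 1.207079.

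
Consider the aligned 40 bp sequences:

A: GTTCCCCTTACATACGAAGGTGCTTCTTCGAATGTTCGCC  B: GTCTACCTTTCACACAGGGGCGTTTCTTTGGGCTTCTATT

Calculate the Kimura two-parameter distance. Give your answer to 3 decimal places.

1.336

Of 40 sites, 17 differences are transitions and 3 are transversions, so P = 17/40 = 0.425 and Q = 3/40 = 0.075.
Under the Kimura two-parameter model, d = −½ ln(1 − 2P − Q) − ¼ ln(1 − 2Q).
1 − 2P − Q = 0.075, giving −½ ln(0.075) = 1.295134.
1 − 2Q = 0.85, giving −¼ ln(0.85) = 0.040630.
d = 1.295134 + 0.040630 = 1.335764.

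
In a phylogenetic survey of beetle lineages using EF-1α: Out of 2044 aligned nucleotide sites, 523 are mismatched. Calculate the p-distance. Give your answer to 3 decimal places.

0.256

p = 523/2044 = 0.255870… ≈ 0.256 (to 3 d.p.).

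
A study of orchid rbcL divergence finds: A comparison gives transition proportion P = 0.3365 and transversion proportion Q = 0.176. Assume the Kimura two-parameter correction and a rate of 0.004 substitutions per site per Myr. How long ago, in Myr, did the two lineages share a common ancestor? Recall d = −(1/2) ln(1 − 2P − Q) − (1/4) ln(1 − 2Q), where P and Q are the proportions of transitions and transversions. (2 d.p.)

131.71

Under the Kimura two-parameter model, d = −½ ln(1 − 2P − Q) − ¼ ln(1 − 2Q).
1 − 2P − Q = 0.151, giving −½ ln(0.151) = 0.945238.
1 − 2Q = 0.648, giving −¼ ln(0.648) = 0.108466.
d = 0.945238 + 0.108466 = 1.053704.
Under a molecular clock d = 2μt, so t = d/(2μ) = 1.053704 / (2 × 0.004) = 131.71 Myr.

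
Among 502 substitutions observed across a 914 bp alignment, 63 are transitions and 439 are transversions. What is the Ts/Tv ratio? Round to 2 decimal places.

R = 63/439 = 0.143507… ≈ 0.14 (to 2 d.p.).

0.14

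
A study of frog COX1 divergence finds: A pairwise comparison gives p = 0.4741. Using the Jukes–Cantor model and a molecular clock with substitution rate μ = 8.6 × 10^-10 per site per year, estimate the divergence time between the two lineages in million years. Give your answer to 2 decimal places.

436.06

d = −(3/4) ln(1 − 4p/3) = −0.75 ln(1 − 0.632133) = −0.75 ln(0.367867)
  = −0.75 × (-1.000034) = 0.750026 substitutions/site.
Under a molecular clock d = 2μt, so t = d/(2μ) = 0.750026 / (2 × 8.6 × 10^-10) = 436.06 million years.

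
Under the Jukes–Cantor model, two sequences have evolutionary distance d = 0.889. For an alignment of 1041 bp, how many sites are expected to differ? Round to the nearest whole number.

542

Invert JC69: p = (3/4)(1 − e^(−4d/3)) = 0.75 × (1 − e^(-1.185333)) = 0.75 × (1 − 0.305644) = 0.520767.
Expected differing sites = pL ≈ 0.520767 × 1041 = 542.118447 ≈ 542.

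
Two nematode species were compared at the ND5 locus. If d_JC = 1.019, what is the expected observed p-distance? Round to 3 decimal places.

0.557

p = (3/4)(1 − e^(−4d/3)) = 0.75 × (1 − e^(-1.358667)) = 0.75 × (1 − 0.257003) = 0.557248.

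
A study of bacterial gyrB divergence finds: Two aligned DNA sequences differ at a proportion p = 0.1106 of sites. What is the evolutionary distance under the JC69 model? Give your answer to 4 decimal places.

d = −(3/4) ln(1 − 4p/3) = −0.75 ln(1 − 0.147467) = −0.75 ln(0.852533)
  = −0.75 × (-0.159543) = 0.119657 substitutions/site.

0.1197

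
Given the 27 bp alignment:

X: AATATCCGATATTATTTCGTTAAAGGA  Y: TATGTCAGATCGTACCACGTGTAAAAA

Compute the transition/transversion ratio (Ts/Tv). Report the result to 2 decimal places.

Transitions are A↔G and C↔T; transversions are all other mismatches.
Transitions: 5. Transversions: 7.
R = 5/7 = 0.714285… ≈ 0.71 (to 2 d.p.).

0.71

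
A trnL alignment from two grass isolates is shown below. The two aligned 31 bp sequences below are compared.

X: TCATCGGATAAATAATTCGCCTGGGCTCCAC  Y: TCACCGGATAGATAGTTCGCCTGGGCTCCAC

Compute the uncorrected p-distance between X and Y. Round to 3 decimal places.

0.097

The sequences differ at 3 of 31 positions (sites 4, 11, 15).
p = 3/31 = 0.096774… ≈ 0.097 (to 3 d.p.).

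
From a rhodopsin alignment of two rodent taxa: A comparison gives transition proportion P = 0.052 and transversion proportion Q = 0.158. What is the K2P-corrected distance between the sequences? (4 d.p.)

Under the Kimura two-parameter model, d = −½ ln(1 − 2P − Q) − ¼ ln(1 − 2Q).
1 − 2P − Q = 0.738, giving −½ ln(0.738) = 0.151906.
1 − 2Q = 0.684, giving −¼ ln(0.684) = 0.094949.
d = 0.151906 + 0.094949 = 0.246855.

0.2469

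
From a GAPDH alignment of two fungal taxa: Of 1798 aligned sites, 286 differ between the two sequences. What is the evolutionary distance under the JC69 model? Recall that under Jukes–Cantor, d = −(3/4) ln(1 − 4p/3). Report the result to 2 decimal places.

p = 286/1798 ≈ 0.159066.
d = −(3/4) ln(1 − 4p/3) = −0.75 ln(1 − 0.212088) = −0.75 ln(0.787912)
  = −0.75 × (-0.238369) = 0.178777 substitutions/site.

0.18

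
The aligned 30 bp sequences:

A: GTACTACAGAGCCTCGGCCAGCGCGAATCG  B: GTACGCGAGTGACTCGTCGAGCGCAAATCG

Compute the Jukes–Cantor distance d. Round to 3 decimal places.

The sequences differ at 8 of 30 sites (5, 6, 7, 10, 12, 17, 19, 25), so p = 8/30 ≈ 0.266667.
d = −(3/4) ln(1 − 4p/3) = −0.75 ln(1 − 0.355556) = −0.75 ln(0.644444)
  = −0.75 × (-0.439367) = 0.329525 substitutions/site.

0.330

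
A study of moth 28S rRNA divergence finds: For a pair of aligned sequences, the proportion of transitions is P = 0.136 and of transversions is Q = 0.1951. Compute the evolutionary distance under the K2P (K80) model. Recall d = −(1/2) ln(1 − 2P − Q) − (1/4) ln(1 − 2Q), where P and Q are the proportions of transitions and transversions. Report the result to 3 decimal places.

0.438

Under the Kimura two-parameter model, d = −½ ln(1 − 2P − Q) − ¼ ln(1 − 2Q).
1 − 2P − Q = 0.5329, giving −½ ln(0.5329) = 0.314711.
1 − 2Q = 0.6098, giving −¼ ln(0.6098) = 0.123656.
d = 0.314711 + 0.123656 = 0.438367.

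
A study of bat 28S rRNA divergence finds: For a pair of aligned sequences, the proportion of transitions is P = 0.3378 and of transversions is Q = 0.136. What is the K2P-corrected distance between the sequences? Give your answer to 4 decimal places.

Under the Kimura two-parameter model, d = −½ ln(1 − 2P − Q) − ¼ ln(1 − 2Q).
1 − 2P − Q = 0.1884, giving −½ ln(0.1884) = 0.834594.
1 − 2Q = 0.728, giving −¼ ln(0.728) = 0.079364.
d = 0.834594 + 0.079364 = 0.913958.

0.9140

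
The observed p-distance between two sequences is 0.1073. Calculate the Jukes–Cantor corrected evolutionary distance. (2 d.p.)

d = −(3/4) ln(1 − 4p/3) = −0.75 ln(1 − 0.143067) = −0.75 ln(0.856933)
  = −0.75 × (-0.154396) = 0.115797 substitutions/site.

0.12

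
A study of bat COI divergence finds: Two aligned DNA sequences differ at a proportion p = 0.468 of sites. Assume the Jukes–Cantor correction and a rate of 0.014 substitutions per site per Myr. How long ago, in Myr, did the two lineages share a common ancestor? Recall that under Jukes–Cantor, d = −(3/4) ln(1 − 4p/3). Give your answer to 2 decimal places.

26.20

d = −(3/4) ln(1 − 4p/3) = −0.75 ln(1 − 0.624) = −0.75 ln(0.376)
  = −0.75 × (-0.978166) = 0.733625 substitutions/site.
Under a molecular clock d = 2μt, so t = d/(2μ) = 0.733625 / (2 × 0.014) = 26.20 Myr.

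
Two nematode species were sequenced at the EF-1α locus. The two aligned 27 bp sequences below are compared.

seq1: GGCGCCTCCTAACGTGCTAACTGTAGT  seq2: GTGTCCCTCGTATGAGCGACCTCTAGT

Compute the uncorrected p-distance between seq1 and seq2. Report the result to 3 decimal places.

The sequences differ at 12 of 27 positions.
p = 12/27 = 0.444444… ≈ 0.444 (to 3 d.p.).

0.444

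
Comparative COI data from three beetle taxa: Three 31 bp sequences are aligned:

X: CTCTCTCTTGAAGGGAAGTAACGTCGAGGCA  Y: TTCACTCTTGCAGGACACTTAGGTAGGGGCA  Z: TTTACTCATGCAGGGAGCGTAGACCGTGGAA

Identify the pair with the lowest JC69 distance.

X and Y

X–Y: 10/31 differ, p = 0.323, d = 0.422.
X–Z: 14/31 differ, p = 0.452, d = 0.691.
Y–Z: 11/31 differ, p = 0.355, d = 0.481.
The smallest distance is between X and Y.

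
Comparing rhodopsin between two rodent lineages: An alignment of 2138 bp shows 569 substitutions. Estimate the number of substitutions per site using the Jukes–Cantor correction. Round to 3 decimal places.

p = 569/2138 ≈ 0.266137.
d = −(3/4) ln(1 − 4p/3) = −0.75 ln(1 − 0.354849) = −0.75 ln(0.645151)
  = −0.75 × (-0.438271) = 0.328703 substitutions/site.

0.329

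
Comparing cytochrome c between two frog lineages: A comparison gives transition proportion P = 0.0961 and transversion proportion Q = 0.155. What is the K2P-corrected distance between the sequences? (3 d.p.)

Under the Kimura two-parameter model, d = −½ ln(1 − 2P − Q) − ¼ ln(1 − 2Q).
1 − 2P − Q = 0.6528, giving −½ ln(0.6528) = 0.213242.
1 − 2Q = 0.69, giving −¼ ln(0.69) = 0.092766.
d = 0.213242 + 0.092766 = 0.306008.

0.306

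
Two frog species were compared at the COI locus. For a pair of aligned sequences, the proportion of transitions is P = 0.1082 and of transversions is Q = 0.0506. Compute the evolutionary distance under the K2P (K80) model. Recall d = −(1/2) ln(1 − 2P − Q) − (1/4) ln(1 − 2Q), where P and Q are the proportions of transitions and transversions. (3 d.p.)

0.182

Under the Kimura two-parameter model, d = −½ ln(1 − 2P − Q) − ¼ ln(1 − 2Q).
1 − 2P − Q = 0.733, giving −½ ln(0.733) = 0.155305.
1 − 2Q = 0.8988, giving −¼ ln(0.8988) = 0.026674.
d = 0.155305 + 0.026674 = 0.181979.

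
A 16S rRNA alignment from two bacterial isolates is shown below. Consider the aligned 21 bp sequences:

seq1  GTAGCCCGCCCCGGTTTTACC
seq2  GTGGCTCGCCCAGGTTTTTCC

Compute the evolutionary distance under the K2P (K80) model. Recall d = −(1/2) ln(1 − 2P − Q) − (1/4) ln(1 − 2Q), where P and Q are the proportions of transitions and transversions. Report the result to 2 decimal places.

Of 21 sites, 2 differences are transitions and 2 are transversions, so P = 2/21 ≈ 0.095238 and Q = 2/21 ≈ 0.095238.
Under the Kimura two-parameter model, d = −½ ln(1 − 2P − Q) − ¼ ln(1 − 2Q).
1 − 2P − Q = 0.714286, giving −½ ln(0.714286) = 0.168236.
1 − 2Q = 0.809524, giving −¼ ln(0.809524) = 0.052827.
d = 0.168236 + 0.052827 = 0.221063.

0.22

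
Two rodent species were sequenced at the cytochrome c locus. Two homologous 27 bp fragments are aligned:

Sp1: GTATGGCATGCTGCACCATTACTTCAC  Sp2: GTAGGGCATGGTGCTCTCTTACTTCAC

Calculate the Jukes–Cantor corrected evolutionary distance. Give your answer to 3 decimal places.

The sequences differ at 5 of 27 sites (4, 11, 15, 17, 18), so p = 5/27 ≈ 0.185185.
d = −(3/4) ln(1 − 4p/3) = −0.75 ln(1 − 0.246913) = −0.75 ln(0.753087)
  = −0.75 × (-0.283575) = 0.212681 substitutions/site.

0.213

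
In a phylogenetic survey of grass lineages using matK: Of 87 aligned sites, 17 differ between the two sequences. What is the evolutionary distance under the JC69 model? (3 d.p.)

0.226

p = 17/87 ≈ 0.195402.
d = −(3/4) ln(1 − 4p/3) = −0.75 ln(1 − 0.260536) = −0.75 ln(0.739464)
  = −0.75 × (-0.301830) = 0.226373 substitutions/site.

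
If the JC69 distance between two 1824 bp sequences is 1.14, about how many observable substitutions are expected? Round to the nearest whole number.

1069

Invert JC69: p = (3/4)(1 − e^(−4d/3)) = 0.75 × (1 − e^(-1.52)) = 0.75 × (1 − 0.218712) = 0.585966.
Expected differing sites = pL ≈ 0.585966 × 1824 = 1068.801984 ≈ 1069.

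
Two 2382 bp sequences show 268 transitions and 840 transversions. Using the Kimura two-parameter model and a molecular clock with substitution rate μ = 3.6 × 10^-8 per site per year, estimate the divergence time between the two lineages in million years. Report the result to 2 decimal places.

10.23

P = 268/2382 ≈ 0.11251 and Q = 840/2382 ≈ 0.352645.
Under the Kimura two-parameter model, d = −½ ln(1 − 2P − Q) − ¼ ln(1 − 2Q).
1 − 2P − Q = 0.422335, giving −½ ln(0.422335) = 0.430978.
1 − 2Q = 0.29471, giving −¼ ln(0.29471) = 0.305441.
d = 0.430978 + 0.305441 = 0.736419.
Under a molecular clock d = 2μt, so t = d/(2μ) = 0.736419 / (2 × 3.6 × 10^-8) = 10.23 million years.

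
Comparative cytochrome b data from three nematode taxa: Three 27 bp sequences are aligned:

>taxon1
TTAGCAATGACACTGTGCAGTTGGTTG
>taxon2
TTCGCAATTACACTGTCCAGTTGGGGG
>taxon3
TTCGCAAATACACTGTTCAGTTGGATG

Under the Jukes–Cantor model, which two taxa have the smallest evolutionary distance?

taxon2 and taxon3

taxon1–taxon2: 5/27 differ, p = 0.185, d = 0.213.
taxon1–taxon3: 5/27 differ, p = 0.185, d = 0.213.
taxon2–taxon3: 4/27 differ, p = 0.148, d = 0.165.
The smallest distance is between taxon2 and taxon3.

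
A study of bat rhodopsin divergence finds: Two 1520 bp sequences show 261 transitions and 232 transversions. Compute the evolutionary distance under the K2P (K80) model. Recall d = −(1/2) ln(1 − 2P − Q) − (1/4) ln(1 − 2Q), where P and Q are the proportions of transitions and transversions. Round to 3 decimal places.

0.434

P = 261/1520 ≈ 0.171711 and Q = 232/1520 ≈ 0.152632.
Under the Kimura two-parameter model, d = −½ ln(1 − 2P − Q) − ¼ ln(1 − 2Q).
1 − 2P − Q = 0.503946, giving −½ ln(0.503946) = 0.342643.
1 − 2Q = 0.694736, giving −¼ ln(0.694736) = 0.091056.
d = 0.342643 + 0.091056 = 0.433699.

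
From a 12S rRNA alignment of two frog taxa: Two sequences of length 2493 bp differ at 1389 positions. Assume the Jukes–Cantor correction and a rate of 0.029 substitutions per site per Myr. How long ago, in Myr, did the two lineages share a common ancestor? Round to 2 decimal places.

p = 1389/2493 ≈ 0.55716.
d = −(3/4) ln(1 − 4p/3) = −0.75 ln(1 − 0.74288) = −0.75 ln(0.25712)
  = −0.75 × (-1.358212) = 1.018659 substitutions/site.
Under a molecular clock d = 2μt, so t = d/(2μ) = 1.018659 / (2 × 0.029) = 17.56 Myr.

17.56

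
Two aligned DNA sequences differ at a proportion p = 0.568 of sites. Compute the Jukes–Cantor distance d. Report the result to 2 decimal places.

d = −(3/4) ln(1 − 4p/3) = −0.75 ln(1 − 0.757333) = −0.75 ln(0.242667)
  = −0.75 × (-1.416065) = 1.062049 substitutions/site.

1.06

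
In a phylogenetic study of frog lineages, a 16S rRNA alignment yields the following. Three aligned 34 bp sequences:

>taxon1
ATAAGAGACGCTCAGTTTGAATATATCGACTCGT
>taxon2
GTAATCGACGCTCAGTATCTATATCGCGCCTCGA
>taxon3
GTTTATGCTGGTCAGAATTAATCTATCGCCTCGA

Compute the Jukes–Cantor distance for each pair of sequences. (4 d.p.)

d(taxon1,taxon2) = 0.3734, d(taxon1,taxon3) = 0.5972, d(taxon2,taxon3) = 0.5347

taxon1–taxon2: 10/34 sites differ → p ≈ 0.294118, d = −0.75 ln(1 − 0.392157) = 0.373379 ≈ 0.3734.
taxon1–taxon3: 14/34 sites differ → p ≈ 0.411765, d = −0.75 ln(1 − 0.54902) = 0.597249 ≈ 0.5972.
taxon2–taxon3: 13/34 sites differ → p ≈ 0.382353, d = −0.75 ln(1 − 0.509804) = 0.534712 ≈ 0.5347.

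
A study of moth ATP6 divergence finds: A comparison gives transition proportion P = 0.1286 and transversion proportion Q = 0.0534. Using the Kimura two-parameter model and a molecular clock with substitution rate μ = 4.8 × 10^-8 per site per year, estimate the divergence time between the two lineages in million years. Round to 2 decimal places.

2.23

Under the Kimura two-parameter model, d = −½ ln(1 − 2P − Q) − ¼ ln(1 − 2Q).
1 − 2P − Q = 0.6894, giving −½ ln(0.6894) = 0.185967.
1 − 2Q = 0.8932, giving −¼ ln(0.8932) = 0.028236.
d = 0.185967 + 0.028236 = 0.214203.
Under a molecular clock d = 2μt, so t = d/(2μ) = 0.214203 / (2 × 4.8 × 10^-8) = 2.23 million years.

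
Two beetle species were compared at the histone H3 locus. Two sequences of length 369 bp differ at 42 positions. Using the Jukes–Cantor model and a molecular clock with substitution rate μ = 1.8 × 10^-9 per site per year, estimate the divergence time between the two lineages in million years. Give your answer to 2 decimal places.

34.29

p = 42/369 ≈ 0.113821.
d = −(3/4) ln(1 − 4p/3) = −0.75 ln(1 − 0.151761) = −0.75 ln(0.848239)
  = −0.75 × (-0.164593) = 0.123445 substitutions/site.
Under a molecular clock d = 2μt, so t = d/(2μ) = 0.123445 / (2 × 1.8 × 10^-9) = 34.29 million years.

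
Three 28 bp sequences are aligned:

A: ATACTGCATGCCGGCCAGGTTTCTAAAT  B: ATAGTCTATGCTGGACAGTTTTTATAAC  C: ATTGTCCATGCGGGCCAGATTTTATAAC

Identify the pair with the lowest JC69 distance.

B and C

A–B: 10/28 differ, p = 0.357, d = 0.485.
A–C: 9/28 differ, p = 0.321, d = 0.420.
B–C: 5/28 differ, p = 0.179, d = 0.204.
The smallest distance is between B and C.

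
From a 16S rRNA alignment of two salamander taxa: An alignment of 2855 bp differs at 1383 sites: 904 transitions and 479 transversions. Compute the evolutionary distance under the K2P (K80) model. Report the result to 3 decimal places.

0.910

P = 904/2855 ≈ 0.316637 and Q = 479/2855 ≈ 0.167776.
Under the Kimura two-parameter model, d = −½ ln(1 − 2P − Q) − ¼ ln(1 − 2Q).
1 − 2P − Q = 0.19895, giving −½ ln(0.19895) = 0.807351.
1 − 2Q = 0.664448, giving −¼ ln(0.664448) = 0.102200.
d = 0.807351 + 0.102200 = 0.909551.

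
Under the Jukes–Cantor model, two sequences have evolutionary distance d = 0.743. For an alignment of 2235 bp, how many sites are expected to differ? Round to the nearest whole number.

1054

Invert JC69: p = (3/4)(1 − e^(−4d/3)) = 0.75 × (1 − e^(-0.990667)) = 0.75 × (1 − 0.371329) = 0.471503.
Expected differing sites = pL ≈ 0.471503 × 2235 = 1053.809205 ≈ 1054.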